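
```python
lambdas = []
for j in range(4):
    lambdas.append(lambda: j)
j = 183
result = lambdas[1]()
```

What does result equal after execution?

Step 1: Lambdas capture the variable j by reference, not by value.
Step 2: After the loop, j is reassigned to 183.
Step 3: lambdas[1]() looks up the current j = 183. result = 183

The answer is 183.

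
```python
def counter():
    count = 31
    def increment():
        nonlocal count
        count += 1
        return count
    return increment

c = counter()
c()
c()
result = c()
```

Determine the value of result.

Step 1: counter() creates closure with count = 31.
Step 2: Each c() call increments count via nonlocal. After 3 calls: 31 + 3 = 34.
Step 3: result = 34

The answer is 34.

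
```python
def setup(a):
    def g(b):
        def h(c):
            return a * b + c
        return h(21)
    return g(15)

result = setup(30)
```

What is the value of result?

Step 1: a = 30, b = 15, c = 21.
Step 2: h() computes a * b + c = 30 * 15 + 21 = 471.
Step 3: result = 471

The answer is 471.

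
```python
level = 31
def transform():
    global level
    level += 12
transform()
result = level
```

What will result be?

Step 1: level = 31 globally.
Step 2: transform() modifies global level: level += 12 = 43.
Step 3: result = 43

The answer is 43.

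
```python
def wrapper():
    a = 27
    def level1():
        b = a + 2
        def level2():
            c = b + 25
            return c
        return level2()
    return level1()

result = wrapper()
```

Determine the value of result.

Step 1: a = 27. b = a + 2 = 29.
Step 2: c = b + 25 = 29 + 25 = 54.
Step 3: result = 54

The answer is 54.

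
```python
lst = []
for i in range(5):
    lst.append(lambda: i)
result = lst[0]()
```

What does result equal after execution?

Step 1: The loop creates 5 lambdas, all referencing the same variable i.
Step 2: After the loop, i = 4 (final value).
Step 3: lst[0]() looks up i at call time and finds 4. This is the late binding gotcha. result = 4

The answer is 4.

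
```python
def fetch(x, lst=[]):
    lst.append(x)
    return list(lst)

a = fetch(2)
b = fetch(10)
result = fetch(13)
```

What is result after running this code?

Step 1: Default list is shared. list() creates copies for return values.
Step 2: Internal list grows: [2] -> [2, 10] -> [2, 10, 13].
Step 3: result = [2, 10, 13]

The answer is [2, 10, 13].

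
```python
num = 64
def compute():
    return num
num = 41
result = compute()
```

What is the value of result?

Step 1: num is first set to 64, then reassigned to 41.
Step 2: compute() is called after the reassignment, so it looks up the current global num = 41.
Step 3: result = 41

The answer is 41.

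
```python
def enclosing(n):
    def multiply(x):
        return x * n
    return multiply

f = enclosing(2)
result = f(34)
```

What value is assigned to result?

Step 1: enclosing(2) returns multiply closure with n = 2.
Step 2: f(34) computes 34 * 2 = 68.
Step 3: result = 68

The answer is 68.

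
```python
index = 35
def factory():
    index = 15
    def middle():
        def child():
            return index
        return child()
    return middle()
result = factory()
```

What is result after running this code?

Step 1: factory() defines index = 15. middle() and child() have no local index.
Step 2: child() checks local (none), enclosing middle() (none), enclosing factory() and finds index = 15.
Step 3: result = 15

The answer is 15.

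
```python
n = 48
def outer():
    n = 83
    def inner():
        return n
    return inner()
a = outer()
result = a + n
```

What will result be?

Step 1: outer() has local n = 83. inner() reads from enclosing.
Step 2: outer() returns 83. Global n = 48 unchanged.
Step 3: result = 83 + 48 = 131

The answer is 131.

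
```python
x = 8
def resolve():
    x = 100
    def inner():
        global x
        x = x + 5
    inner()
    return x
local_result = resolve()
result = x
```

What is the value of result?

Step 1: Global x = 8. resolve() creates local x = 100.
Step 2: inner() declares global x and adds 5: global x = 8 + 5 = 13.
Step 3: resolve() returns its local x = 100 (unaffected by inner).
Step 4: result = global x = 13

The answer is 13.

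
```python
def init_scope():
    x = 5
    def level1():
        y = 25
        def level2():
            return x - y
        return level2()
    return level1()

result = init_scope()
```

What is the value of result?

Step 1: x = 5 in init_scope. y = 25 in level1.
Step 2: level2() reads x = 5 and y = 25 from enclosing scopes.
Step 3: result = 5 - 25 = -20

The answer is -20.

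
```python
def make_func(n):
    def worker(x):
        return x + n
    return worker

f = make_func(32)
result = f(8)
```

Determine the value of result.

Step 1: make_func(32) creates a closure that captures n = 32.
Step 2: f(8) calls the closure with x = 8, returning 8 + 32 = 40.
Step 3: result = 40

The answer is 40.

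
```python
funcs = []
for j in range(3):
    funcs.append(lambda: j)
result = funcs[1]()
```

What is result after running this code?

Step 1: The loop creates 3 lambdas, all referencing the same variable j.
Step 2: After the loop, j = 2 (final value).
Step 3: funcs[1]() looks up j at call time and finds 2. This is the late binding gotcha. result = 2

The answer is 2.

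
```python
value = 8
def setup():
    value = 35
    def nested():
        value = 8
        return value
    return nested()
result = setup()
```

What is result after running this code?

Step 1: Three scopes define value: global (8), setup (35), nested (8).
Step 2: nested() has its own local value = 8, which shadows both enclosing and global.
Step 3: result = 8 (local wins in LEGB)

The answer is 8.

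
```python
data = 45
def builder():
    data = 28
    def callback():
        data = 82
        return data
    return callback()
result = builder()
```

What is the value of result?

Step 1: Three scopes define data: global (45), builder (28), callback (82).
Step 2: callback() has its own local data = 82, which shadows both enclosing and global.
Step 3: result = 82 (local wins in LEGB)

The answer is 82.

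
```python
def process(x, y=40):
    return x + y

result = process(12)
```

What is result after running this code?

Step 1: process(12) uses default y = 40.
Step 2: Returns 12 + 40 = 52.
Step 3: result = 52

The answer is 52.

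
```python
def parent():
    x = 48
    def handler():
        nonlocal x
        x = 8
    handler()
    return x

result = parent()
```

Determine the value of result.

Step 1: parent() sets x = 48.
Step 2: handler() uses nonlocal to reassign x = 8.
Step 3: result = 8

The answer is 8.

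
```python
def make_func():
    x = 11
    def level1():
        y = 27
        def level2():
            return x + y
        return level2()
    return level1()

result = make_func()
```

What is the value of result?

Step 1: x = 11 in make_func. y = 27 in level1.
Step 2: level2() reads x = 11 and y = 27 from enclosing scopes.
Step 3: result = 11 + 27 = 38

The answer is 38.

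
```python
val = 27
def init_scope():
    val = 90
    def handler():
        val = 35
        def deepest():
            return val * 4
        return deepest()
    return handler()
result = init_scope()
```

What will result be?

Step 1: deepest() looks up val through LEGB: not local, finds val = 35 in enclosing handler().
Step 2: Returns 35 * 4 = 140.
Step 3: result = 140

The answer is 140.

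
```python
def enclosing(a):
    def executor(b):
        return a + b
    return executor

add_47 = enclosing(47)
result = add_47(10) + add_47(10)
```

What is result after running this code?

Step 1: add_47 captures a = 47.
Step 2: add_47(10) = 47 + 10 = 57, called twice.
Step 3: result = 57 + 57 = 114

The answer is 114.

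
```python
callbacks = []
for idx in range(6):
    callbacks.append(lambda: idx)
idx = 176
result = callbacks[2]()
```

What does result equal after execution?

Step 1: Lambdas capture the variable idx by reference, not by value.
Step 2: After the loop, idx is reassigned to 176.
Step 3: callbacks[2]() looks up the current idx = 176. result = 176

The answer is 176.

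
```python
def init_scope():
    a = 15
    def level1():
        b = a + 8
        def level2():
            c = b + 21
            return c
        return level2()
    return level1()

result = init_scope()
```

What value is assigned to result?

Step 1: a = 15. b = a + 8 = 23.
Step 2: c = b + 21 = 23 + 21 = 44.
Step 3: result = 44

The answer is 44.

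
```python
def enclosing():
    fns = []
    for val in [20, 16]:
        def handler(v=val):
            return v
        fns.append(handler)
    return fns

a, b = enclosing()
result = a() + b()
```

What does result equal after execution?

Step 1: Default argument v=val captures val at each iteration.
Step 2: a() returns 20 (captured at first iteration), b() returns 16 (captured at second).
Step 3: result = 20 + 16 = 36

The answer is 36.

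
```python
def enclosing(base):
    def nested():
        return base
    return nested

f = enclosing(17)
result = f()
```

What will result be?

Step 1: enclosing(17) creates closure capturing base = 17.
Step 2: f() returns the captured base = 17.
Step 3: result = 17

The answer is 17.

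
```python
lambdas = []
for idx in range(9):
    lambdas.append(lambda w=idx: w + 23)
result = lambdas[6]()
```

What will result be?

Step 1: Default argument w=idx captures idx's value at definition time.
Step 2: lambdas[6] was defined when idx = 6, so w defaults to 6.
Step 3: result = 6 + 23 = 29 (default arg fixes the late binding issue)

The answer is 29.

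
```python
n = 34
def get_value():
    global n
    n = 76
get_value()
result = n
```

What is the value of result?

Step 1: n = 34 globally.
Step 2: get_value() declares global n and sets it to 76.
Step 3: After get_value(), global n = 76. result = 76

The answer is 76.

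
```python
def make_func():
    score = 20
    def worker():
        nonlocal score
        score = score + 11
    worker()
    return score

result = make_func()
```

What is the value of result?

Step 1: make_func() sets score = 20.
Step 2: worker() uses nonlocal to modify score in make_func's scope: score = 20 + 11 = 31.
Step 3: make_func() returns the modified score = 31

The answer is 31.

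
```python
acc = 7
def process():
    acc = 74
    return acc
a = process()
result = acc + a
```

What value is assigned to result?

Step 1: Global acc = 7. process() returns local acc = 74.
Step 2: a = 74. Global acc still = 7.
Step 3: result = 7 + 74 = 81

The answer is 81.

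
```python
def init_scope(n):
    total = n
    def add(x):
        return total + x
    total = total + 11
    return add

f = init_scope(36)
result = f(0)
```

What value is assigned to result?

Step 1: init_scope(36) sets total = 36, then total = 36 + 11 = 47.
Step 2: Closures capture by reference, so add sees total = 47.
Step 3: f(0) returns 47 + 0 = 47

The answer is 47.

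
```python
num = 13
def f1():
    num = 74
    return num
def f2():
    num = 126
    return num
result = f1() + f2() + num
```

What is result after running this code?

Step 1: Each function shadows global num with its own local.
Step 2: f1() returns 74, f2() returns 126.
Step 3: Global num = 13 is unchanged. result = 74 + 126 + 13 = 213

The answer is 213.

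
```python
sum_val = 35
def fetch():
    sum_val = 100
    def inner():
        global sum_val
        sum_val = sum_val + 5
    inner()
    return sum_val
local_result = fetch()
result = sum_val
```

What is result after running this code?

Step 1: Global sum_val = 35. fetch() creates local sum_val = 100.
Step 2: inner() declares global sum_val and adds 5: global sum_val = 35 + 5 = 40.
Step 3: fetch() returns its local sum_val = 100 (unaffected by inner).
Step 4: result = global sum_val = 40

The answer is 40.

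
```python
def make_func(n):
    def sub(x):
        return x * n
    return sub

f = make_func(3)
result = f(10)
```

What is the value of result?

Step 1: make_func(3) creates a closure capturing n = 3.
Step 2: f(10) computes 10 * 3 = 30.
Step 3: result = 30

The answer is 30.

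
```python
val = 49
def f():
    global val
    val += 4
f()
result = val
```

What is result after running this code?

Step 1: val = 49 globally.
Step 2: f() modifies global val: val += 4 = 53.
Step 3: result = 53

The answer is 53.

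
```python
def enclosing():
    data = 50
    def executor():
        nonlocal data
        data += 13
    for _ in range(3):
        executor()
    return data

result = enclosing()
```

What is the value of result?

Step 1: data = 50.
Step 2: executor() is called 3 times in a loop, each adding 13 via nonlocal.
Step 3: data = 50 + 13 * 3 = 89

The answer is 89.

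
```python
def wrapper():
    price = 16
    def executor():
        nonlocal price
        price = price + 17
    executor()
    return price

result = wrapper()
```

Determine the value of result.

Step 1: wrapper() sets price = 16.
Step 2: executor() uses nonlocal to modify price in wrapper's scope: price = 16 + 17 = 33.
Step 3: wrapper() returns the modified price = 33

The answer is 33.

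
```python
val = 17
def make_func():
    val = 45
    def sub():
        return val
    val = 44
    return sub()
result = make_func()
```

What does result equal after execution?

Step 1: make_func() sets val = 45, then later val = 44.
Step 2: sub() is called after val is reassigned to 44. Closures capture variables by reference, not by value.
Step 3: result = 44

The answer is 44.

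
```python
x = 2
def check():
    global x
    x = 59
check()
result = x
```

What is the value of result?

Step 1: x = 2 globally.
Step 2: check() declares global x and sets it to 59.
Step 3: After check(), global x = 59. result = 59

The answer is 59.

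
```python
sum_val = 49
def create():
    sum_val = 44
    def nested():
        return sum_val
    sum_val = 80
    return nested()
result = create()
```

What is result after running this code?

Step 1: create() sets sum_val = 44, then later sum_val = 80.
Step 2: nested() is called after sum_val is reassigned to 80. Closures capture variables by reference, not by value.
Step 3: result = 80

The answer is 80.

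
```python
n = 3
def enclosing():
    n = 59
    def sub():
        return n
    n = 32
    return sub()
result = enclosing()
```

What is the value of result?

Step 1: enclosing() sets n = 59, then later n = 32.
Step 2: sub() is called after n is reassigned to 32. Closures capture variables by reference, not by value.
Step 3: result = 32

The answer is 32.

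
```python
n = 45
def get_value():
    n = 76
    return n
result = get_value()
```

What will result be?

Step 1: Global n = 45.
Step 2: get_value() creates local n = 76, shadowing the global.
Step 3: Returns local n = 76. result = 76

The answer is 76.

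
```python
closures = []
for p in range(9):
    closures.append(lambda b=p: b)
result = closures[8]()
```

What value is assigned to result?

Step 1: Default argument b=p captures p's value at each iteration.
Step 2: closures[8] captured b = 8 when p was 8.
Step 3: result = 8

The answer is 8.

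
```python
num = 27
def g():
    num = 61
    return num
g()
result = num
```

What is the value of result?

Step 1: num = 27 globally.
Step 2: g() creates a LOCAL num = 61 (no global keyword!).
Step 3: The global num is unchanged. result = 27

The answer is 27.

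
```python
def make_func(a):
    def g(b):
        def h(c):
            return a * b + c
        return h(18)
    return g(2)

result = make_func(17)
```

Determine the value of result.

Step 1: a = 17, b = 2, c = 18.
Step 2: h() computes a * b + c = 17 * 2 + 18 = 52.
Step 3: result = 52

The answer is 52.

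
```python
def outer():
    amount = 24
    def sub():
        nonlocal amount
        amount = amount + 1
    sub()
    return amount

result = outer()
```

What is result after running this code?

Step 1: outer() sets amount = 24.
Step 2: sub() uses nonlocal to modify amount in outer's scope: amount = 24 + 1 = 25.
Step 3: outer() returns the modified amount = 25

The answer is 25.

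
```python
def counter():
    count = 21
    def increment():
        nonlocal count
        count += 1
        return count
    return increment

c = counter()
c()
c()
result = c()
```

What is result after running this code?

Step 1: counter() creates closure with count = 21.
Step 2: Each c() call increments count via nonlocal. After 3 calls: 21 + 3 = 24.
Step 3: result = 24

The answer is 24.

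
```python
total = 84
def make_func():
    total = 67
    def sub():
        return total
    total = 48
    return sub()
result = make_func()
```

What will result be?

Step 1: make_func() sets total = 67, then later total = 48.
Step 2: sub() is called after total is reassigned to 48. Closures capture variables by reference, not by value.
Step 3: result = 48

The answer is 48.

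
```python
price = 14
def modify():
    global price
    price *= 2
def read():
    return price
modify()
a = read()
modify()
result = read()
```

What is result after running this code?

Step 1: price = 14.
Step 2: First modify(): price = 14 * 2 = 28.
Step 3: Second modify(): price = 28 * 2 = 56.
Step 4: read() returns 56

The answer is 56.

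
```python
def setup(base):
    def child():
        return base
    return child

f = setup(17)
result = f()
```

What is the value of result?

Step 1: setup(17) creates closure capturing base = 17.
Step 2: f() returns the captured base = 17.
Step 3: result = 17

The answer is 17.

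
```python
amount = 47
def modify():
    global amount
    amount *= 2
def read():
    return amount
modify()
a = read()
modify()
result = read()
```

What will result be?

Step 1: amount = 47.
Step 2: First modify(): amount = 47 * 2 = 94.
Step 3: Second modify(): amount = 94 * 2 = 188.
Step 4: read() returns 188

The answer is 188.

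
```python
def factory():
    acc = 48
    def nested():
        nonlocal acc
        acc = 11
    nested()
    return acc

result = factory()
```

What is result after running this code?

Step 1: factory() sets acc = 48.
Step 2: nested() uses nonlocal to reassign acc = 11.
Step 3: result = 11

The answer is 11.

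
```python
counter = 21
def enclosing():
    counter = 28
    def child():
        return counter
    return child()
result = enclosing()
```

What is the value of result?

Step 1: counter = 21 globally, but enclosing() defines counter = 28 locally.
Step 2: child() looks up counter. Not in local scope, so checks enclosing scope (enclosing) and finds counter = 28.
Step 3: result = 28

The answer is 28.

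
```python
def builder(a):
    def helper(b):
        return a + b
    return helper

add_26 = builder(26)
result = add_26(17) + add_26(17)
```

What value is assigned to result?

Step 1: add_26 captures a = 26.
Step 2: add_26(17) = 26 + 17 = 43, called twice.
Step 3: result = 43 + 43 = 86

The answer is 86.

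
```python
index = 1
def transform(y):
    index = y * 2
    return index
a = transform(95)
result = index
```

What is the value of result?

Step 1: Global index = 1.
Step 2: transform(95) creates local index = 95 * 2 = 190.
Step 3: Global index unchanged because no global keyword. result = 1

The answer is 1.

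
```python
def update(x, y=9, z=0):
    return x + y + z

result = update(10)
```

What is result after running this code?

Step 1: update(10) uses defaults y = 9, z = 0.
Step 2: Returns 10 + 9 + 0 = 19.
Step 3: result = 19

The answer is 19.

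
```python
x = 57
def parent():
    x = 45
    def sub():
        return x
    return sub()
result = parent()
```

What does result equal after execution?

Step 1: x = 57 globally, but parent() defines x = 45 locally.
Step 2: sub() looks up x. Not in local scope, so checks enclosing scope (parent) and finds x = 45.
Step 3: result = 45

The answer is 45.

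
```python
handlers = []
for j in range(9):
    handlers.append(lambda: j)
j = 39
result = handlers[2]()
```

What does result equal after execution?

Step 1: Lambdas capture the variable j by reference, not by value.
Step 2: After the loop, j is reassigned to 39.
Step 3: handlers[2]() looks up the current j = 39. result = 39

The answer is 39.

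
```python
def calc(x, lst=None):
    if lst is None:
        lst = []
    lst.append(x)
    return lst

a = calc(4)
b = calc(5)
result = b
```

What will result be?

Step 1: None default with guard creates a NEW list each call.
Step 2: a = [4] (fresh list). b = [5] (another fresh list).
Step 3: result = [5] (this is the fix for mutable default)

The answer is [5].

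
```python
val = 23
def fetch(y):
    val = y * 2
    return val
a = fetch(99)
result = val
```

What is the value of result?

Step 1: Global val = 23.
Step 2: fetch(99) creates local val = 99 * 2 = 198.
Step 3: Global val unchanged because no global keyword. result = 23

The answer is 23.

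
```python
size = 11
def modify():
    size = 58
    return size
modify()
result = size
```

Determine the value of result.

Step 1: size = 11 globally.
Step 2: modify() creates a LOCAL size = 58 (no global keyword!).
Step 3: The global size is unchanged. result = 11

The answer is 11.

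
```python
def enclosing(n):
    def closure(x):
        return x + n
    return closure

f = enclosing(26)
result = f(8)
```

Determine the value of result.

Step 1: enclosing(26) creates a closure that captures n = 26.
Step 2: f(8) calls the closure with x = 8, returning 8 + 26 = 34.
Step 3: result = 34

The answer is 34.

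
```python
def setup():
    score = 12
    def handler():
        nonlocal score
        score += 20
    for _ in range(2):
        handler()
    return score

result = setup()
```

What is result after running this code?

Step 1: score = 12.
Step 2: handler() is called 2 times in a loop, each adding 20 via nonlocal.
Step 3: score = 12 + 20 * 2 = 52

The answer is 52.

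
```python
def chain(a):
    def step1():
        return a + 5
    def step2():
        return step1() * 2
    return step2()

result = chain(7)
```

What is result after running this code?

Step 1: chain(7) captures a = 7.
Step 2: step2() calls step1() which returns 7 + 5 = 12.
Step 3: step2() returns 12 * 2 = 24

The answer is 24.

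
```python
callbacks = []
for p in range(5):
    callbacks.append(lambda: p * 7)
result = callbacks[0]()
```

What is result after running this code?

Step 1: All lambdas reference the same variable p (late binding).
Step 2: After the loop, p = 4. Every lambda returns p * 7.
Step 3: callbacks[0]() = 4 * 7 = 28

The answer is 28.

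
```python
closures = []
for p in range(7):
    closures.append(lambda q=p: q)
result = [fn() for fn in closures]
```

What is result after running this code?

Step 1: Default arg q=p captures p at each iteration.
Step 2: Each lambda has its own default: 0, 1, ..., 6.
Step 3: result = [0, 1, 2, 3, 4, 5, 6]

The answer is [0, 1, 2, 3, 4, 5, 6].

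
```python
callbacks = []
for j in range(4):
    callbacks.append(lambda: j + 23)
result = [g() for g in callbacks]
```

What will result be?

Step 1: All lambdas capture j by reference. After the loop, j = 3.
Step 2: Each call returns 3 + 23 = 26.
Step 3: result = [26, 26, 26, 26]

The answer is [26, 26, 26, 26].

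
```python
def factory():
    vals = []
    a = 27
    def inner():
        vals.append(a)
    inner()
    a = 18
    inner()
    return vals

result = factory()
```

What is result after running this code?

Step 1: a = 27. inner() appends current a to vals.
Step 2: First inner(): appends 27. Then a = 18.
Step 3: Second inner(): appends 18 (closure sees updated a). result = [27, 18]

The answer is [27, 18].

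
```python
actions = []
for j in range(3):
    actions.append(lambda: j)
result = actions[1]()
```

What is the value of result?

Step 1: The loop creates 3 lambdas, all referencing the same variable j.
Step 2: After the loop, j = 2 (final value).
Step 3: actions[1]() looks up j at call time and finds 2. This is the late binding gotcha. result = 2

The answer is 2.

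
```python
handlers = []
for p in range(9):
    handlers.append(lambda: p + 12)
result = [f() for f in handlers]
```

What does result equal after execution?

Step 1: All lambdas capture p by reference. After the loop, p = 8.
Step 2: Each call returns 8 + 12 = 20.
Step 3: result = [20, 20, 20, 20, 20, 20, 20, 20, 20]

The answer is [20, 20, 20, 20, 20, 20, 20, 20, 20].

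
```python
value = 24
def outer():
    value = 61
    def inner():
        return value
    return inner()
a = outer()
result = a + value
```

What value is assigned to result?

Step 1: outer() has local value = 61. inner() reads from enclosing.
Step 2: outer() returns 61. Global value = 24 unchanged.
Step 3: result = 61 + 24 = 85

The answer is 85.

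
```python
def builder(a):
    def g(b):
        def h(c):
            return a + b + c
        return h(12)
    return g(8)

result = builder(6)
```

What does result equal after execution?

Step 1: a = 6, b = 8, c = 12 across three nested scopes.
Step 2: h() accesses all three via LEGB rule.
Step 3: result = 6 + 8 + 12 = 26

The answer is 26.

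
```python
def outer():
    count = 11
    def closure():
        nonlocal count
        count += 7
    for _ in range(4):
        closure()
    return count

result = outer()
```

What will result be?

Step 1: count = 11.
Step 2: closure() is called 4 times in a loop, each adding 7 via nonlocal.
Step 3: count = 11 + 7 * 4 = 39

The answer is 39.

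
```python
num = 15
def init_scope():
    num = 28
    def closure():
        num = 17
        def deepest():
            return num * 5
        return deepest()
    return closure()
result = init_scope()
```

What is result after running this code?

Step 1: deepest() looks up num through LEGB: not local, finds num = 17 in enclosing closure().
Step 2: Returns 17 * 5 = 85.
Step 3: result = 85

The answer is 85.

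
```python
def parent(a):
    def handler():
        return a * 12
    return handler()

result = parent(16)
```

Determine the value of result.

Step 1: parent(16) binds parameter a = 16.
Step 2: handler() accesses a = 16 from enclosing scope.
Step 3: result = 16 * 12 = 192

The answer is 192.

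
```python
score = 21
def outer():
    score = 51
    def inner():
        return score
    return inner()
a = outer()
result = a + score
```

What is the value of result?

Step 1: outer() has local score = 51. inner() reads from enclosing.
Step 2: outer() returns 51. Global score = 21 unchanged.
Step 3: result = 51 + 21 = 72

The answer is 72.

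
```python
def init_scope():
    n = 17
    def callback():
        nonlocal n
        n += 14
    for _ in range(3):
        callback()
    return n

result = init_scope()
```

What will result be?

Step 1: n = 17.
Step 2: callback() is called 3 times in a loop, each adding 14 via nonlocal.
Step 3: n = 17 + 14 * 3 = 59

The answer is 59.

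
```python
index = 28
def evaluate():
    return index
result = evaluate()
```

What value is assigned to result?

Step 1: index = 28 is defined in the global scope.
Step 2: evaluate() looks up index. No local index exists, so Python checks the global scope via LEGB rule and finds index = 28.
Step 3: result = 28

The answer is 28.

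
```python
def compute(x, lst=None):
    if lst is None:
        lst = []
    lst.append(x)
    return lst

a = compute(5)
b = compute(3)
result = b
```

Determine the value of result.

Step 1: None default with guard creates a NEW list each call.
Step 2: a = [5] (fresh list). b = [3] (another fresh list).
Step 3: result = [3] (this is the fix for mutable default)

The answer is [3].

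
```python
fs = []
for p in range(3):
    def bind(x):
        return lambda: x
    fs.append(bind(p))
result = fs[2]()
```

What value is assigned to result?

Step 1: bind(p) creates a new scope capturing x = p at call time.
Step 2: fs[2] = bind(2), so its lambda captures x = 2.
Step 3: result = 2 (closure factory fixes late binding)

The answer is 2.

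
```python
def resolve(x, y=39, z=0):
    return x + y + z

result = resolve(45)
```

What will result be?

Step 1: resolve(45) uses defaults y = 39, z = 0.
Step 2: Returns 45 + 39 + 0 = 84.
Step 3: result = 84

The answer is 84.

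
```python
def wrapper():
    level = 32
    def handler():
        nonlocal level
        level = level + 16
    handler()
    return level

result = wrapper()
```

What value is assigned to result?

Step 1: wrapper() sets level = 32.
Step 2: handler() uses nonlocal to modify level in wrapper's scope: level = 32 + 16 = 48.
Step 3: wrapper() returns the modified level = 48

The answer is 48.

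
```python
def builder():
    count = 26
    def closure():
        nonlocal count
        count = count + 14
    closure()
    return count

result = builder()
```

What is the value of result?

Step 1: builder() sets count = 26.
Step 2: closure() uses nonlocal to modify count in builder's scope: count = 26 + 14 = 40.
Step 3: builder() returns the modified count = 40

The answer is 40.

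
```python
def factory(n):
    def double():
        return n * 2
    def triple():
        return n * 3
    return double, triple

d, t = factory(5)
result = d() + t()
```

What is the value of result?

Step 1: Both closures capture the same n = 5.
Step 2: d() = 5 * 2 = 10, t() = 5 * 3 = 15.
Step 3: result = 10 + 15 = 25

The answer is 25.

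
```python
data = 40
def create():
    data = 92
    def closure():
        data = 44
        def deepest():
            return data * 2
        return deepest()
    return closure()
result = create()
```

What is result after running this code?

Step 1: deepest() looks up data through LEGB: not local, finds data = 44 in enclosing closure().
Step 2: Returns 44 * 2 = 88.
Step 3: result = 88

The answer is 88.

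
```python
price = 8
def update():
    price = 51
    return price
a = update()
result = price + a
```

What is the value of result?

Step 1: Global price = 8. update() returns local price = 51.
Step 2: a = 51. Global price still = 8.
Step 3: result = 8 + 51 = 59

The answer is 59.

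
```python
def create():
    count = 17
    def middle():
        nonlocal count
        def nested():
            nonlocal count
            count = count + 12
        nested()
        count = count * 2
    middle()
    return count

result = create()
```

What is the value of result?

Step 1: count = 17.
Step 2: nested() adds 12: count = 17 + 12 = 29.
Step 3: middle() doubles: count = 29 * 2 = 58.
Step 4: result = 58

The answer is 58.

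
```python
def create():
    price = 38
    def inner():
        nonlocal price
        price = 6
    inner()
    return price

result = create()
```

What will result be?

Step 1: create() sets price = 38.
Step 2: inner() uses nonlocal to reassign price = 6.
Step 3: result = 6

The answer is 6.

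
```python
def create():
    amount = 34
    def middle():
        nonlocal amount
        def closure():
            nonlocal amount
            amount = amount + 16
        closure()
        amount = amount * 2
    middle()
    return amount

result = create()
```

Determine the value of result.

Step 1: amount = 34.
Step 2: closure() adds 16: amount = 34 + 16 = 50.
Step 3: middle() doubles: amount = 50 * 2 = 100.
Step 4: result = 100

The answer is 100.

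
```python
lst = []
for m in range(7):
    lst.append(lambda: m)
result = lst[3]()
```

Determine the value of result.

Step 1: The loop creates 7 lambdas, all referencing the same variable m.
Step 2: After the loop, m = 6 (final value).
Step 3: lst[3]() looks up m at call time and finds 6. This is the late binding gotcha. result = 6

The answer is 6.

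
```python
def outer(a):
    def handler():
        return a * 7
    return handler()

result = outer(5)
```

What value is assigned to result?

Step 1: outer(5) binds parameter a = 5.
Step 2: handler() accesses a = 5 from enclosing scope.
Step 3: result = 5 * 7 = 35

The answer is 35.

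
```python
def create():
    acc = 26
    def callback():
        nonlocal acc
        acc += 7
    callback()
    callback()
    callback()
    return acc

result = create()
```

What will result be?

Step 1: acc starts at 26.
Step 2: callback() is called 3 times, each adding 7.
Step 3: acc = 26 + 7 * 3 = 47

The answer is 47.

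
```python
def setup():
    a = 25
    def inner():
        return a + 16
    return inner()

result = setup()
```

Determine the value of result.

Step 1: setup() defines a = 25.
Step 2: inner() reads a = 25 from enclosing scope, returns 25 + 16 = 41.
Step 3: result = 41

The answer is 41.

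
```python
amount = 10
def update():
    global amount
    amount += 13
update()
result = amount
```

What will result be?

Step 1: amount = 10 globally.
Step 2: update() modifies global amount: amount += 13 = 23.
Step 3: result = 23

The answer is 23.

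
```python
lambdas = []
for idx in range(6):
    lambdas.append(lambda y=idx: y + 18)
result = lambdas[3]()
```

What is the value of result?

Step 1: Default argument y=idx captures idx's value at definition time.
Step 2: lambdas[3] was defined when idx = 3, so y defaults to 3.
Step 3: result = 3 + 18 = 21 (default arg fixes the late binding issue)

The answer is 21.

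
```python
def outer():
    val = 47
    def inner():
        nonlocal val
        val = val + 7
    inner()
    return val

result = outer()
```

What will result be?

Step 1: outer() sets val = 47.
Step 2: inner() uses nonlocal to modify val in outer's scope: val = 47 + 7 = 54.
Step 3: outer() returns the modified val = 54

The answer is 54.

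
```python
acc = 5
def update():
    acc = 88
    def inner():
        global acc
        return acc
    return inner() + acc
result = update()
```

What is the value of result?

Step 1: Global acc = 5. update() shadows with local acc = 88.
Step 2: inner() uses global keyword, so inner() returns global acc = 5.
Step 3: update() returns 5 + 88 = 93

The answer is 93.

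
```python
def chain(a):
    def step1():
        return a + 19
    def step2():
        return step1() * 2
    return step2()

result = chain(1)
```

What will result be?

Step 1: chain(1) captures a = 1.
Step 2: step2() calls step1() which returns 1 + 19 = 20.
Step 3: step2() returns 20 * 2 = 40

The answer is 40.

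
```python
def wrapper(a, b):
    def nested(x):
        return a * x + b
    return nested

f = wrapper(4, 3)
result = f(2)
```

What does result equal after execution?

Step 1: wrapper(4, 3) captures a = 4, b = 3.
Step 2: f(2) computes 4 * 2 + 3 = 11.
Step 3: result = 11

The answer is 11.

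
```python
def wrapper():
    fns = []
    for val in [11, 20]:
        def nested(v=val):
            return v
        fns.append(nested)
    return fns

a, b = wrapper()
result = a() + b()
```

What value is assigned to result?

Step 1: Default argument v=val captures val at each iteration.
Step 2: a() returns 11 (captured at first iteration), b() returns 20 (captured at second).
Step 3: result = 11 + 20 = 31

The answer is 31.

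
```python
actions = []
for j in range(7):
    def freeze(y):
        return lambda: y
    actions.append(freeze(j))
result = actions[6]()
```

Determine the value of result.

Step 1: freeze(j) creates a new scope capturing y = j at call time.
Step 2: actions[6] = freeze(6), so its lambda captures y = 6.
Step 3: result = 6 (closure factory fixes late binding)

The answer is 6.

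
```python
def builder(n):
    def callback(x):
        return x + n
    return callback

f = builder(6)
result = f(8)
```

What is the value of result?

Step 1: builder(6) creates a closure that captures n = 6.
Step 2: f(8) calls the closure with x = 8, returning 8 + 6 = 14.
Step 3: result = 14

The answer is 14.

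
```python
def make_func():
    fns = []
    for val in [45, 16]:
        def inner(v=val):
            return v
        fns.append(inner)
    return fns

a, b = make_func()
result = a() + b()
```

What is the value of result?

Step 1: Default argument v=val captures val at each iteration.
Step 2: a() returns 45 (captured at first iteration), b() returns 16 (captured at second).
Step 3: result = 45 + 16 = 61

The answer is 61.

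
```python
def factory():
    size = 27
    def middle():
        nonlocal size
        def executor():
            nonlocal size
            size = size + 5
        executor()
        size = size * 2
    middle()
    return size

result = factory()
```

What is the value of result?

Step 1: size = 27.
Step 2: executor() adds 5: size = 27 + 5 = 32.
Step 3: middle() doubles: size = 32 * 2 = 64.
Step 4: result = 64

The answer is 64.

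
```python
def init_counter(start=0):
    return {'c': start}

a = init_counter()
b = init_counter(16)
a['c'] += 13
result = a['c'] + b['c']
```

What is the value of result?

Step 1: init_counter() returns a new dict each call (immutable default 0).
Step 2: a = {'c': 0}, b = {'c': 16}.
Step 3: a['c'] += 13 = 13. result = 13 + 16 = 29

The answer is 29.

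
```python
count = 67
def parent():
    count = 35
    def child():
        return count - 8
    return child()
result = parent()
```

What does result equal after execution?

Step 1: parent() shadows global count with count = 35.
Step 2: child() finds count = 35 in enclosing scope, computes 35 - 8 = 27.
Step 3: result = 27

The answer is 27.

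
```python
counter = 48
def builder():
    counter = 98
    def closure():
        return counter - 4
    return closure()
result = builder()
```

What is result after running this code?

Step 1: builder() shadows global counter with counter = 98.
Step 2: closure() finds counter = 98 in enclosing scope, computes 98 - 4 = 94.
Step 3: result = 94

The answer is 94.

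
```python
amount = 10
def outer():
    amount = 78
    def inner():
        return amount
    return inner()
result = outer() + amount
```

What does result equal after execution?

Step 1: Global amount = 10. outer() shadows with amount = 78.
Step 2: inner() returns enclosing amount = 78. outer() = 78.
Step 3: result = 78 + global amount (10) = 88

The answer is 88.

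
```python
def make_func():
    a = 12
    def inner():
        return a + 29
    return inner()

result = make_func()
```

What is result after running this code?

Step 1: make_func() defines a = 12.
Step 2: inner() reads a = 12 from enclosing scope, returns 12 + 29 = 41.
Step 3: result = 41

The answer is 41.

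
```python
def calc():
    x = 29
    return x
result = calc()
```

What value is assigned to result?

Step 1: calc() defines x = 29 in its local scope.
Step 2: return x finds the local variable x = 29.
Step 3: result = 29

The answer is 29.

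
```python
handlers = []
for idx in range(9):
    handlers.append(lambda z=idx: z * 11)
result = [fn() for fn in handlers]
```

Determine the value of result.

Step 1: Default arg z=idx captures idx at each iteration.
Step 2: handlers[k] has z defaulting to k, returns k * 11.
Step 3: result = [0, 11, 22, 33, 44, 55, 66, 77, 88]

The answer is [0, 11, 22, 33, 44, 55, 66, 77, 88].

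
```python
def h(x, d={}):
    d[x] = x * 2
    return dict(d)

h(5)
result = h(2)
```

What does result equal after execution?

Step 1: Mutable default dict is shared across calls.
Step 2: First call adds 5: 10. Second call adds 2: 4.
Step 3: result = {5: 10, 2: 4}

The answer is {5: 10, 2: 4}.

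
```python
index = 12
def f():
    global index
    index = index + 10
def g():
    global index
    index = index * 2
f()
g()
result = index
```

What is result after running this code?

Step 1: index = 12.
Step 2: f() adds 10: index = 12 + 10 = 22.
Step 3: g() doubles: index = 22 * 2 = 44.
Step 4: result = 44

The answer is 44.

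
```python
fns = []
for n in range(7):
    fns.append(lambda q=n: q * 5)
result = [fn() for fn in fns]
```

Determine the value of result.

Step 1: Default arg q=n captures n at each iteration.
Step 2: fns[k] has q defaulting to k, returns k * 5.
Step 3: result = [0, 5, 10, 15, 20, 25, 30]

The answer is [0, 5, 10, 15, 20, 25, 30].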